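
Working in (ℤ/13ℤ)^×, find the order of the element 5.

Since 5 ∈ (Z/13Z)^×, its order divides φ(13) = 13 − 1 = 12 = 2^2 · 3.
Divisors of 12: 1, 2, 3, 4, 6, 12.
Evaluate successive powers at the divisors of 12:
5^1 ≡ 5 (mod 13)
5^2 ≡ 12 (mod 13)
5^3 ≡ 8 (mod 13)
5^4 ≡ 1 (mod 13) ✓
The smallest such exponent is 4, so the order of 5 is 4.

4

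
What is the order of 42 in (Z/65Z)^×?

By Lagrange's theorem, ord_65(42) divides φ(65) = φ(5·13) = (5−1)·(13−1) = 4·12 = 48 = 2^4 · 3.
Divisors of 48: 1, 2, 3, 4, 6, 8, 12, 16, 24, 48.
Evaluate successive powers at the divisors of 48:
42^1 ≡ 42 (mod 65)
42^2 ≡ 9 (mod 65)
42^3 ≡ 53 (mod 65)
42^4 ≡ 16 (mod 65)
42^6 ≡ 14 (mod 65)
42^8 ≡ 61 (mod 65)
42^12 ≡ 1 (mod 65) ✓
Therefore the multiplicative order of 42 modulo 65 is 12.

12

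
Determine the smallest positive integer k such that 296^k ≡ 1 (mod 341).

The order of 296 must divide φ(341) = φ(11·31) = (11−1)·(31−1) = 10·30 = 300 = 2^2 · 3 · 5^2.
Divisors of 300: 1, 2, 3, 4, 5, 6, 10, 12, 15, 20, 25, 30, 50, 60, 75, 100, 150, 300.
Evaluate successive powers at the divisors of 300:
296^1 ≡ 296 (mod 341)
296^2 ≡ 320 (mod 341)
296^3 ≡ 263 (mod 341)
296^4 ≡ 100 (mod 341)
296^5 ≡ 274 (mod 341)
296^6 ≡ 287 (mod 341)
296^10 ≡ 56 (mod 341)
296^12 ≡ 188 (mod 341)
296^15 ≡ 340 (mod 341)
296^20 ≡ 67 (mod 341)
296^25 ≡ 285 (mod 341)
296^30 ≡ 1 (mod 341) ✓
The smallest such exponent is 30, so the order of 296 is 30.

30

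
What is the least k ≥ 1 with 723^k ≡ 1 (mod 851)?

396

ord(723) | φ(851) = φ(23·37) = (23−1)·(37−1) = 22·36 = 792 = 2^3 · 3^2 · 11.
Divisors of 792: 1, 2, 3, 4, 6, 8, 9, 11, 12, 18, 22, 24, 33, 36, 44, 66, 72, 88, 99, 132, 198, 264, 396, 792.
Evaluate successive powers at the divisors of 792:
723^1 ≡ 723
723^2 ≡ 215
723^3 ≡ 563
723^4 ≡ 271
723^6 ≡ 397
723^8 ≡ 255
723^9 ≡ 549
723^11 ≡ 597
723^12 ≡ 174
723^18 ≡ 147
723^22 ≡ 691
723^24 ≡ 491
723^33 ≡ 643
723^36 ≡ 334
723^44 ≡ 70
723^66 ≡ 714
723^72 ≡ 75
723^88 ≡ 645
723^99 ≡ 413
723^132 ≡ 47
723^198 ≡ 369
723^264 ≡ 507
723^396 ≡ 1
Hence ord(723) = 396.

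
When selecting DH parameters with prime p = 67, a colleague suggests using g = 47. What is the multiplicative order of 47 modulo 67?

33

By Lagrange's theorem, ord_67(47) divides φ(67) = 67 − 1 = 66 = 2 · 3 · 11.
Divisors of 66: 1, 2, 3, 6, 11, 22, 33, 66.
Check 47^d mod 67 for each divisor in increasing order:
47^1 ≡ 47
47^2 ≡ 65
47^3 ≡ 40
47^6 ≡ 59
47^11 ≡ 37
47^22 ≡ 29
47^33 ≡ 1
Hence ord(47) = 33.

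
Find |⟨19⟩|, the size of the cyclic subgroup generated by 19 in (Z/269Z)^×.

268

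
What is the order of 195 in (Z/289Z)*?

136

Since 195 ∈ (Z/289Z)^×, its order divides φ(289) = φ(17^2) = 17·(17−1) = 272 = 2^4 · 17.
Divisors of 272: 1, 2, 4, 8, 16, 17, 34, 68, 136, 272.
Evaluate successive powers at the divisors of 272:
195^1 ≡ 195 (mod 289)
195^2 ≡ 166 (mod 289)
195^4 ≡ 101 (mod 289)
195^8 ≡ 86 (mod 289)
195^16 ≡ 171 (mod 289)
195^17 ≡ 110 (mod 289)
195^34 ≡ 251 (mod 289)
195^68 ≡ 288 (mod 289)
195^136 ≡ 1 (mod 289) ✓
So ord_289(195) = 136.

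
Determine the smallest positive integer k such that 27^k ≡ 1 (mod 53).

ord(27) | φ(53) = 53 − 1 = 52 = 2^2 · 13.
Divisors of 52: 1, 2, 4, 13, 26, 52.
Evaluate successive powers at the divisors of 52:
27^1 ≡ 27
27^2 ≡ 40
27^4 ≡ 10
27^13 ≡ 23
27^26 ≡ 52
27^52 ≡ 1
Hence ord(27) = 52.

52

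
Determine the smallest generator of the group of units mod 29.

φ(29) = 29 − 1 = 28 = 2^2 · 7.
Test candidates g = 2, 3, … against the prime factors q ∈ {2, 7} of φ(29): g is a generator iff g^(28/q) ≢ 1 for every such q.
g = 2: 2^14 ≡ 28; 2^4 ≡ 16 — none is 1, so 2 is a primitive root.
The smallest primitive root modulo 29 is 2.

2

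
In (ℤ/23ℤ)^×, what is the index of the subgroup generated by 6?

2

By Lagrange's theorem, ord_23(6) divides φ(23) = 23 − 1 = 22 = 2 · 11.
Divisors of 22: 1, 2, 11, 22.
Check 6^d mod 23 for each divisor in increasing order:
6^1 ≡ 6
6^2 ≡ 13
6^11 ≡ 1
The order of 6 is 11, so the subgroup it generates has 11 elements.
The index is φ(23) / ord(6) = 22 / 11 = 2.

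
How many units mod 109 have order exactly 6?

2

φ(109) = 109 − 1 = 108 = 2^2 · 3^3.
(Z/109Z)^× is cyclic (|G| = 108); a cyclic group of order m has exactly φ(d) elements of each order d | m, and none otherwise.
6 = 2 · 3 divides 108, and φ(6) = 2.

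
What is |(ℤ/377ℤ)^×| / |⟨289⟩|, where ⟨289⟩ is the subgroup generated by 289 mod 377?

56

Since 289 ∈ (Z/377Z)^×, its order divides φ(377) = φ(13·29) = (13−1)·(29−1) = 12·28 = 336 = 2^4 · 3 · 7.
Divisors of 336: 1, 2, 3, 4, 6, 7, 8, 12, 14, 16, 21, 24, 28, 42, 48, 56, 84, 112, 168, 336.
Test each divisor d:
289^1 ≡ 289 (mod 377)
289^2 ≡ 204 (mod 377)
289^3 ≡ 144 (mod 377)
289^4 ≡ 146 (mod 377)
289^6 ≡ 1 (mod 377) ✓
Thus |⟨289⟩| = ord(289) = 6.
[(Z/377Z)^× : ⟨289⟩] = 336/6 = 56.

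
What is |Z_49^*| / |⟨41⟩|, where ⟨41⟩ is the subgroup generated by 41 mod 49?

3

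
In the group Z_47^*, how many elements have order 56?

0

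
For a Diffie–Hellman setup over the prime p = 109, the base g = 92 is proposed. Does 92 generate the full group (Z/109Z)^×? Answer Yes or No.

φ(109) = 109 − 1 = 108 = 2^2 · 3^3.
An element g generates (Z/109Z)^× iff g^(108/q) ≢ 1 (mod 109) for each prime q ∈ {2, 3}.
92^54 ≡ 108 (mod 109)  [q = 2: ≢ 1 ✓]
92^36 ≡ 1 (mod 109)  [q = 3: ≡ 1 ✗]
92^36 ≡ 1 shows ord(92) | 36, strictly less than φ(109); not a primitive root.

No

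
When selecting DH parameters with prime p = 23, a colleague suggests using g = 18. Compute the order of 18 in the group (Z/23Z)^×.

11

By Lagrange's theorem, ord_23(18) divides φ(23) = 23 − 1 = 22 = 2 · 11.
Divisors of 22: 1, 2, 11, 22.
Compute 18^d (mod 23) for the divisors d until we hit 1:
18^1 ≡ 18 (mod 23)
18^2 ≡ 2 (mod 23)
18^11 ≡ 1 (mod 23) ✓
The smallest such exponent is 11, so the order of 18 is 11.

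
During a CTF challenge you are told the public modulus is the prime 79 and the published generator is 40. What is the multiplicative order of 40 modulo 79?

39

The order of 40 must divide φ(79) = 79 − 1 = 78 = 2 · 3 · 13.
Divisors of 78: 1, 2, 3, 6, 13, 26, 39, 78.
Check 40^d mod 79 for each divisor in increasing order:
40^1 ≡ 40 (mod 79)
40^2 ≡ 20 (mod 79)
40^3 ≡ 10 (mod 79)
40^6 ≡ 21 (mod 79)
40^13 ≡ 23 (mod 79)
40^26 ≡ 55 (mod 79)
40^39 ≡ 1 (mod 79) ✓
So ord_79(40) = 39.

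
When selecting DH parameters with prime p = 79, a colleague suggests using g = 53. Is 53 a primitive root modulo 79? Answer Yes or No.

Yes

φ(79) = 79 − 1 = 78 = 2 · 3 · 13.
An element g generates (Z/79Z)^× iff g^(78/q) ≢ 1 (mod 79) for each prime q ∈ {2, 3, 13}.
53^39 ≡ 78 (mod 79)  [q = 2: ≢ 1 ✓]
53^26 ≡ 55 (mod 79)  [q = 3: ≢ 1 ✓]
53^6 ≡ 22 (mod 79)  [q = 13: ≢ 1 ✓]
All checks pass, so 53 has order 78 and is a primitive root modulo 79.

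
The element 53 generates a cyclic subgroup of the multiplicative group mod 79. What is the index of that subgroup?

1

ord(53) | φ(79) = 79 − 1 = 78 = 2 · 3 · 13.
Divisors of 78: 1, 2, 3, 6, 13, 26, 39, 78.
Evaluate successive powers at the divisors of 78:
53^1 ≡ 53
53^2 ≡ 44
53^3 ≡ 41
53^6 ≡ 22
53^13 ≡ 56
53^26 ≡ 55
53^39 ≡ 78
53^78 ≡ 1
The order of 53 is 78, so the subgroup it generates has 78 elements.
[(Z/79Z)^× : ⟨53⟩] = 78/78 = 1.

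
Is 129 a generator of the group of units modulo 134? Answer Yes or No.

φ(134) = φ(2)·φ(67) = 1·66 = 66 = 2 · 3 · 11.
129 is a primitive root mod 134 iff 129^(φ(134)/q) ≢ 1 for every prime q | φ(134), i.e. q ∈ {2, 3, 11}.
129^33 ≡ 1 (mod 134)  [q = 2: ≡ 1 ✗]
129^22 ≡ 1 (mod 134)  [q = 3: ≡ 1 ✗]
129^6 ≡ 81 (mod 134)  [q = 11: ≢ 1 ✓]
129^33 ≡ 1 shows ord(129) | 33, strictly less than φ(134); not a primitive root.

No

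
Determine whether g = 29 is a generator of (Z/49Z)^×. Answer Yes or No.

φ(49) = φ(7^2) = 7·(7−1) = 42 = 2 · 3 · 7.
Test 29^(42/q) mod 49 for each prime factor q of 42:
29^21 ≡ 1 (mod 49)  [q = 2: ≡ 1 ✗]
29^14 ≡ 1 (mod 49)  [q = 3: ≡ 1 ✗]
29^6 ≡ 22 (mod 49)  [q = 7: ≢ 1 ✓]
29^21 ≡ 1 shows ord(29) | 21, strictly less than φ(49); not a primitive root.

No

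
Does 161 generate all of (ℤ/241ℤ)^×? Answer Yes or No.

φ(241) = 241 − 1 = 240 = 2^4 · 3 · 5.
Test 161^(240/q) mod 241 for each prime factor q of 240:
161^120 ≡ 1 (mod 241)  [q = 2: ≡ 1 ✗]
161^80 ≡ 15 (mod 241)  [q = 3: ≢ 1 ✓]
161^48 ≡ 205 (mod 241)  [q = 5: ≢ 1 ✓]
Since 161^120 ≡ 1, the order of 161 divides 120 < 240, so 161 is not a primitive root.

No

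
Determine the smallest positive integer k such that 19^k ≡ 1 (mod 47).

46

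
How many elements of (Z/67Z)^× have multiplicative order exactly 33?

20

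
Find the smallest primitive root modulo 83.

φ(83) = 83 − 1 = 82 = 2 · 41.
Test candidates g = 2, 3, … against the prime factors q ∈ {2, 41} of φ(83): g is a generator iff g^(82/q) ≢ 1 for every such q.
g = 2: 2^41 ≡ 82; 2^2 ≡ 4 — none is 1, so 2 is a primitive root.
The smallest primitive root modulo 83 is 2.

2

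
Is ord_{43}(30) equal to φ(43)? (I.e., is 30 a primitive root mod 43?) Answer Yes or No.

Yes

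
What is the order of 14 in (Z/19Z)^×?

Since 14 ∈ (Z/19Z)^×, its order divides φ(19) = 19 − 1 = 18 = 2 · 3^2.
Divisors of 18: 1, 2, 3, 6, 9, 18.
Check 14^d mod 19 for each divisor in increasing order:
14^1 ≡ 14 (mod 19)
14^2 ≡ 6 (mod 19)
14^3 ≡ 8 (mod 19)
14^6 ≡ 7 (mod 19)
14^9 ≡ 18 (mod 19)
14^18 ≡ 1 (mod 19) ✓
Hence ord(14) = 18.

18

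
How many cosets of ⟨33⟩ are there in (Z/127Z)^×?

3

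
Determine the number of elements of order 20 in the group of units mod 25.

φ(25) = φ(5^2) = 5·(5−1) = 20 = 2^2 · 5.
Since (Z/25Z)^× is cyclic of order 20, the number of elements of order d is φ(d) when d | 20 and 0 otherwise.
20 = 2^2 · 5 divides 20, and φ(20) = 8.

8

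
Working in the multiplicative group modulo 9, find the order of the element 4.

ord(4) | φ(9) = φ(3^2) = 3·(3−1) = 6 = 2 · 3.
Divisors of 6: 1, 2, 3, 6.
Check 4^d mod 9 for each divisor in increasing order:
4^1 ≡ 4 (mod 9)
4^2 ≡ 7 (mod 9)
4^3 ≡ 1 (mod 9) ✓
The smallest such exponent is 3, so the order of 4 is 3.

3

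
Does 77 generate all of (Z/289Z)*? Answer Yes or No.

No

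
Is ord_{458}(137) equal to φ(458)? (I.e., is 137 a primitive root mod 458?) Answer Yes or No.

φ(458) = φ(2)·φ(229) = 1·228 = 228 = 2^2 · 3 · 19.
137 is a primitive root mod 458 iff 137^(φ(458)/q) ≢ 1 for every prime q | φ(458), i.e. q ∈ {2, 3, 19}.
137^114 ≡ 457 (mod 458)  [q = 2: ≢ 1 ✓]
137^76 ≡ 363 (mod 458)  [q = 3: ≢ 1 ✓]
137^12 ≡ 161 (mod 458)  [q = 19: ≢ 1 ✓]
None equal 1, so ord_458(137) = 228: 137 is a primitive root.

Yes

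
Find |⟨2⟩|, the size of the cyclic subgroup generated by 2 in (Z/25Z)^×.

By Lagrange's theorem, ord_25(2) divides φ(25) = φ(5^2) = 5·(5−1) = 20 = 2^2 · 5.
Divisors of 20: 1, 2, 4, 5, 10, 20.
Test each divisor d:
2^1 ≡ 2
2^2 ≡ 4
2^4 ≡ 16
2^5 ≡ 7
2^10 ≡ 24
2^20 ≡ 1
The smallest such exponent is 20, so the order of 2 is 20.

20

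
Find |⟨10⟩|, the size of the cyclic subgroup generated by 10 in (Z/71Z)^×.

The order of 10 must divide φ(71) = 71 − 1 = 70 = 2 · 5 · 7.
Divisors of 70: 1, 2, 5, 7, 10, 14, 35, 70.
Test each divisor d:
10^1 ≡ 10 (mod 71)
10^2 ≡ 29 (mod 71)
10^5 ≡ 32 (mod 71)
10^7 ≡ 5 (mod 71)
10^10 ≡ 30 (mod 71)
10^14 ≡ 25 (mod 71)
10^35 ≡ 1 (mod 71) ✓
The smallest such exponent is 35, so the order of 10 is 35.

35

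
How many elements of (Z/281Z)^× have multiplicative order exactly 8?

φ(281) = 281 − 1 = 280 = 2^3 · 5 · 7.
In a cyclic group of order 280, there are φ(d) elements of order d for each divisor d of 280, and zero for non-divisors.
8 = 2^3 divides 280, and φ(8) = 4.

4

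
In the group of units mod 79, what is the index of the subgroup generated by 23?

Since 23 ∈ (Z/79Z)^×, its order divides φ(79) = 79 − 1 = 78 = 2 · 3 · 13.
Divisors of 78: 1, 2, 3, 6, 13, 26, 39, 78.
Compute 23^d (mod 79) for the divisors d until we hit 1:
23^1 ≡ 23
23^2 ≡ 55
23^3 ≡ 1
The order of 23 is 3, so the subgroup it generates has 3 elements.
The index is φ(79) / ord(23) = 78 / 3 = 26.

26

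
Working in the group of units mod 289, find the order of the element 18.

17

Since 18 ∈ (Z/289Z)^×, its order divides φ(289) = φ(17^2) = 17·(17−1) = 272 = 2^4 · 17.
Divisors of 272: 1, 2, 4, 8, 16, 17, 34, 68, 136, 272.
Test each divisor d:
18^1 ≡ 18 (mod 289)
18^2 ≡ 35 (mod 289)
18^4 ≡ 69 (mod 289)
18^8 ≡ 137 (mod 289)
18^16 ≡ 273 (mod 289)
18^17 ≡ 1 (mod 289) ✓
The smallest such exponent is 17, so the order of 18 is 17.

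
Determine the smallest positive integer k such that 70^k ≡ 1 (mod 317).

158

The order of 70 must divide φ(317) = 317 − 1 = 316 = 2^2 · 79.
Divisors of 316: 1, 2, 4, 79, 158, 316.
Evaluate successive powers at the divisors of 316:
70^1 ≡ 70 (mod 317)
70^2 ≡ 145 (mod 317)
70^4 ≡ 103 (mod 317)
70^79 ≡ 316 (mod 317)
70^158 ≡ 1 (mod 317) ✓
Therefore the multiplicative order of 70 modulo 317 is 158.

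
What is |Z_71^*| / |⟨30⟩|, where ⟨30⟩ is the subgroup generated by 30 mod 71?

10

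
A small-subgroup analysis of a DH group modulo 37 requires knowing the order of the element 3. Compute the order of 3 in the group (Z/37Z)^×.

The order of 3 must divide φ(37) = 37 − 1 = 36 = 2^2 · 3^2.
Divisors of 36: 1, 2, 3, 4, 6, 9, 12, 18, 36.
Test each divisor d:
3^1 ≡ 3 (mod 37)
3^2 ≡ 9 (mod 37)
3^3 ≡ 27 (mod 37)
3^4 ≡ 7 (mod 37)
3^6 ≡ 26 (mod 37)
3^9 ≡ 36 (mod 37)
3^12 ≡ 10 (mod 37)
3^18 ≡ 1 (mod 37) ✓
Therefore the multiplicative order of 3 modulo 37 is 18.

18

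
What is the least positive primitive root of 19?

2

φ(19) = 19 − 1 = 18 = 2 · 3^2.
g is a primitive root iff g^(18/q) ≢ 1 (mod 19) for each prime q ∈ {2, 3}.
g = 2: 2^9 ≡ 18; 2^6 ≡ 7 — none is 1, so 2 is a primitive root.
So 2 is the smallest generator of (Z/19Z)^×.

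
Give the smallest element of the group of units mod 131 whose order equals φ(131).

2

φ(131) = 131 − 1 = 130 = 2 · 5 · 13.
Test candidates g = 2, 3, … against the prime factors q ∈ {2, 5, 13} of φ(131): g is a generator iff g^(130/q) ≢ 1 for every such q.
g = 2: 2^65 ≡ 130; 2^26 ≡ 53; 2^10 ≡ 107 — none is 1, so 2 is a primitive root.
The smallest primitive root modulo 131 is 2.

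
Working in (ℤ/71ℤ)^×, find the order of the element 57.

5

The order of 57 must divide φ(71) = 71 − 1 = 70 = 2 · 5 · 7.
Divisors of 70: 1, 2, 5, 7, 10, 14, 35, 70.
Check 57^d mod 71 for each divisor in increasing order:
57^1 ≡ 57 (mod 71)
57^2 ≡ 54 (mod 71)
57^5 ≡ 1 (mod 71) ✓
Hence ord(57) = 5.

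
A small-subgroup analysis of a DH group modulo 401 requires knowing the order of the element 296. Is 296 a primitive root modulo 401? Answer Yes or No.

φ(401) = 401 − 1 = 400 = 2^4 · 5^2.
It suffices to check that the order of 296 is not a proper divisor of 400: compute 296^(400/q) for q ∈ {2, 5}.
296^200 ≡ 400 (mod 401)  [q = 2: ≢ 1 ✓]
296^80 ≡ 72 (mod 401)  [q = 5: ≢ 1 ✓]
None equal 1, so ord_401(296) = 400: 296 is a primitive root.

Yes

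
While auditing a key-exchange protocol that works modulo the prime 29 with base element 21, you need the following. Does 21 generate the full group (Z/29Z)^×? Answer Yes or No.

Yes

φ(29) = 29 − 1 = 28 = 2^2 · 7.
It suffices to check that the order of 21 is not a proper divisor of 28: compute 21^(28/q) for q ∈ {2, 7}.
21^14 ≡ 28 (mod 29)  [q = 2: ≢ 1 ✓]
21^4 ≡ 7 (mod 29)  [q = 7: ≢ 1 ✓]
Every test exponent gives a nontrivial residue, hence 21 generates the full group.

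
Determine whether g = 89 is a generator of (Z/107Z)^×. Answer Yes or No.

φ(107) = 107 − 1 = 106 = 2 · 53.
Test 89^(106/q) mod 107 for each prime factor q of 106:
89^53 ≡ 1 (mod 107)  [q = 2: ≡ 1 ✗]
89^2 ≡ 3 (mod 107)  [q = 53: ≢ 1 ✓]
The check at q = 2 fails, so 89 generates a proper subgroup.

No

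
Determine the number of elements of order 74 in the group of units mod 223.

φ(223) = 223 − 1 = 222 = 2 · 3 · 37.
In a cyclic group of order 222, there are φ(d) elements of order d for each divisor d of 222, and zero for non-divisors.
74 = 2 · 37 divides 222, and φ(74) = 36.

36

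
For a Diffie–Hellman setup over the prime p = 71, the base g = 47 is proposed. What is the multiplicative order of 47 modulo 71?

70

The order of 47 must divide φ(71) = 71 − 1 = 70 = 2 · 5 · 7.
Divisors of 70: 1, 2, 5, 7, 10, 14, 35, 70.
Test each divisor d:
47^1 ≡ 47
47^2 ≡ 8
47^5 ≡ 26
47^7 ≡ 66
47^10 ≡ 37
47^14 ≡ 25
47^35 ≡ 70
47^70 ≡ 1
Hence ord(47) = 70.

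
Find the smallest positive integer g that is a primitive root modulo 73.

φ(73) = 73 − 1 = 72 = 2^3 · 3^2.
g is a primitive root iff g^(72/q) ≢ 1 (mod 73) for each prime q ∈ {2, 3}.
g = 2: 2^36 ≡ 1 — hits 1, so not a primitive root.
g = 3: 3^36 ≡ 1 — hits 1, so not a primitive root.
g = 4: 4^36 ≡ 1 — hits 1, so not a primitive root.
g = 5: 5^36 ≡ 72; 5^24 ≡ 8 — none is 1, so 5 is a primitive root.
So 5 is the smallest generator of (Z/73Z)^×.

5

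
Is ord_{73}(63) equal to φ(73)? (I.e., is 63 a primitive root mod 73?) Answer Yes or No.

φ(73) = 73 − 1 = 72 = 2^3 · 3^2.
63 is a primitive root mod 73 iff 63^(φ(73)/q) ≢ 1 for every prime q | φ(73), i.e. q ∈ {2, 3}.
63^36 ≡ 72 (mod 73)  [q = 2: ≢ 1 ✓]
63^24 ≡ 1 (mod 73)  [q = 3: ≡ 1 ✗]
63^24 ≡ 1 shows ord(63) | 24, strictly less than φ(73); not a primitive root.

No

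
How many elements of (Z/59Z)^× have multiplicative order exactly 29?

φ(59) = 59 − 1 = 58 = 2 · 29.
Since (Z/59Z)^× is cyclic of order 58, the number of elements of order d is φ(d) when d | 58 and 0 otherwise.
29 | 58, and φ(29) = 29 − 1 = 28.

28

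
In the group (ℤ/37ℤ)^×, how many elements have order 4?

2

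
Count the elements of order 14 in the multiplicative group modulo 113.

6

φ(113) = 113 − 1 = 112 = 2^4 · 7.
Since (Z/113Z)^× is cyclic of order 112, the number of elements of order d is φ(d) when d | 112 and 0 otherwise.
14 = 2 · 7 divides 112, and φ(14) = 6.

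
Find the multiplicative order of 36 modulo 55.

ord(36) | φ(55) = φ(5·11) = (5−1)·(11−1) = 4·10 = 40 = 2^3 · 5.
Divisors of 40: 1, 2, 4, 5, 8, 10, 20, 40.
Test each divisor d:
36^1 ≡ 36 (mod 55)
36^2 ≡ 31 (mod 55)
36^4 ≡ 26 (mod 55)
36^5 ≡ 1 (mod 55) ✓
The smallest such exponent is 5, so the order of 36 is 5.

5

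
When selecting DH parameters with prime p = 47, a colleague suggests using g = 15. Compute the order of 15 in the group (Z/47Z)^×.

The order of 15 must divide φ(47) = 47 − 1 = 46 = 2 · 23.
Divisors of 46: 1, 2, 23, 46.
Check 15^d mod 47 for each divisor in increasing order:
15^1 ≡ 15 (mod 47)
15^2 ≡ 37 (mod 47)
15^23 ≡ 46 (mod 47)
15^46 ≡ 1 (mod 47) ✓
Therefore the multiplicative order of 15 modulo 47 is 46.

46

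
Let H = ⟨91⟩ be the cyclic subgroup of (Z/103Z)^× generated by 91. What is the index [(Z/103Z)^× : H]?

2

By Lagrange's theorem, ord_103(91) divides φ(103) = 103 − 1 = 102 = 2 · 3 · 17.
Divisors of 102: 1, 2, 3, 6, 17, 34, 51, 102.
Test each divisor d:
91^1 ≡ 91 (mod 103)
91^2 ≡ 41 (mod 103)
91^3 ≡ 23 (mod 103)
91^6 ≡ 14 (mod 103)
91^17 ≡ 46 (mod 103)
91^34 ≡ 56 (mod 103)
91^51 ≡ 1 (mod 103) ✓
The order of 91 is 51, so the subgroup it generates has 51 elements.
The index is φ(103) / ord(91) = 102 / 51 = 2.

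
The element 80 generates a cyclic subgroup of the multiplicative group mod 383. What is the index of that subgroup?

The order of 80 must divide φ(383) = 383 − 1 = 382 = 2 · 191.
Divisors of 382: 1, 2, 191, 382.
Test each divisor d:
80^1 ≡ 80
80^2 ≡ 272
80^191 ≡ 382
80^382 ≡ 1
Thus |⟨80⟩| = ord(80) = 382.
The index is φ(383) / ord(80) = 382 / 382 = 1.

1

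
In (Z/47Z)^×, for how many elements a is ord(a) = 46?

22

φ(47) = 47 − 1 = 46 = 2 · 23.
In a cyclic group of order 46, there are φ(d) elements of order d for each divisor d of 46, and zero for non-divisors.
46 = 2 · 23 divides 46, and φ(46) = 22.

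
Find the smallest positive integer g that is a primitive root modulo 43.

3

φ(43) = 43 − 1 = 42 = 2 · 3 · 7.
Test candidates g = 2, 3, … against the prime factors q ∈ {2, 3, 7} of φ(43): g is a generator iff g^(42/q) ≢ 1 for every such q.
g = 2: 2^21 ≡ 42; 2^14 ≡ 1 — hits 1, so not a primitive root.
g = 3: 3^21 ≡ 42; 3^14 ≡ 36; 3^6 ≡ 41 — none is 1, so 3 is a primitive root.
Hence the least primitive root of 43 is 3.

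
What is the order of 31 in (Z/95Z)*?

Since 31 ∈ (Z/95Z)^×, its order divides φ(95) = φ(5·19) = (5−1)·(19−1) = 4·18 = 72 = 2^3 · 3^2.
Divisors of 72: 1, 2, 3, 4, 6, 8, 9, 12, 18, 24, 36, 72.
Evaluate successive powers at the divisors of 72:
31^1 ≡ 31 (mod 95)
31^2 ≡ 11 (mod 95)
31^3 ≡ 56 (mod 95)
31^4 ≡ 26 (mod 95)
31^6 ≡ 1 (mod 95) ✓
So ord_95(31) = 6.

6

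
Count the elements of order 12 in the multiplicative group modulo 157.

4

φ(157) = 157 − 1 = 156 = 2^2 · 3 · 13.
Since (Z/157Z)^× is cyclic of order 156, the number of elements of order d is φ(d) when d | 156 and 0 otherwise.
12 = 2^2 · 3 divides 156, and φ(12) = 4.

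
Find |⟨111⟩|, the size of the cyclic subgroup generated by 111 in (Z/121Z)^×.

11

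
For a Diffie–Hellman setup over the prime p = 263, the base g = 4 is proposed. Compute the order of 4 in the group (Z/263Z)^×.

131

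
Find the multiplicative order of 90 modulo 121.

110

Since 90 ∈ (Z/121Z)^×, its order divides φ(121) = φ(11^2) = 11·(11−1) = 110 = 2 · 5 · 11.
Divisors of 110: 1, 2, 5, 10, 11, 22, 55, 110.
Test each divisor d:
90^1 ≡ 90 (mod 121)
90^2 ≡ 114 (mod 121)
90^5 ≡ 54 (mod 121)
90^10 ≡ 12 (mod 121)
90^11 ≡ 112 (mod 121)
90^22 ≡ 81 (mod 121)
90^55 ≡ 120 (mod 121)
90^110 ≡ 1 (mod 121) ✓
Therefore the multiplicative order of 90 modulo 121 is 110.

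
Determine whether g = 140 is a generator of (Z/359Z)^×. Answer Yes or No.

Yes

φ(359) = 359 − 1 = 358 = 2 · 179.
An element g generates (Z/359Z)^× iff g^(358/q) ≢ 1 (mod 359) for each prime q ∈ {2, 179}.
140^179 ≡ 358 (mod 359)  [q = 2: ≢ 1 ✓]
140^2 ≡ 214 (mod 359)  [q = 179: ≢ 1 ✓]
Every test exponent gives a nontrivial residue, hence 140 generates the full group.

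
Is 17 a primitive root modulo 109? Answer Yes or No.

φ(109) = 109 − 1 = 108 = 2^2 · 3^3.
An element g generates (Z/109Z)^× iff g^(108/q) ≢ 1 (mod 109) for each prime q ∈ {2, 3}.
17^54 ≡ 108 (mod 109)  [q = 2: ≢ 1 ✓]
17^36 ≡ 1 (mod 109)  [q = 3: ≡ 1 ✗]
17^36 ≡ 1 shows ord(17) | 36, strictly less than φ(109); not a primitive root.

No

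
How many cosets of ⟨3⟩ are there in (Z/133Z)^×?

The order of 3 must divide φ(133) = φ(7·19) = (7−1)·(19−1) = 6·18 = 108 = 2^2 · 3^3.
Divisors of 108: 1, 2, 3, 4, 6, 9, 12, 18, 27, 36, 54, 108.
Test each divisor d:
3^1 ≡ 3 (mod 133)
3^2 ≡ 9 (mod 133)
3^3 ≡ 27 (mod 133)
3^4 ≡ 81 (mod 133)
3^6 ≡ 64 (mod 133)
3^9 ≡ 132 (mod 133)
3^12 ≡ 106 (mod 133)
3^18 ≡ 1 (mod 133) ✓
Thus |⟨3⟩| = ord(3) = 18.
The index is φ(133) / ord(3) = 108 / 18 = 6.

6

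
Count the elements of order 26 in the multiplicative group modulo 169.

12

φ(169) = φ(13^2) = 13·(13−1) = 156 = 2^2 · 3 · 13.
(Z/169Z)^× is cyclic (|G| = 156); a cyclic group of order m has exactly φ(d) elements of each order d | m, and none otherwise.
26 = 2 · 13 divides 156, and φ(26) = 12.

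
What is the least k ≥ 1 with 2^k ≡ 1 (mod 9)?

6

The order of 2 must divide φ(9) = φ(3^2) = 3·(3−1) = 6 = 2 · 3.
Divisors of 6: 1, 2, 3, 6.
Check 2^d mod 9 for each divisor in increasing order:
2^1 ≡ 2 (mod 9)
2^2 ≡ 4 (mod 9)
2^3 ≡ 8 (mod 9)
2^6 ≡ 1 (mod 9) ✓
So ord_9(2) = 6.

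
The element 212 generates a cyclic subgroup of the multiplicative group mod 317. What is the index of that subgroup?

4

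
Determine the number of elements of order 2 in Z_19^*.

φ(19) = 19 − 1 = 18 = 2 · 3^2.
(Z/19Z)^× is cyclic (|G| = 18); a cyclic group of order m has exactly φ(d) elements of each order d | m, and none otherwise.
2 | 18, and φ(2) = 2 − 1 = 1.

1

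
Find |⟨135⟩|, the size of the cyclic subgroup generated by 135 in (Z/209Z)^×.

90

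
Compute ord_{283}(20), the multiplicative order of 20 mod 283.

282

By Lagrange's theorem, ord_283(20) divides φ(283) = 283 − 1 = 282 = 2 · 3 · 47.
Divisors of 282: 1, 2, 3, 6, 47, 94, 141, 282.
Compute 20^d (mod 283) for the divisors d until we hit 1:
20^1 ≡ 20 (mod 283)
20^2 ≡ 117 (mod 283)
20^3 ≡ 76 (mod 283)
20^6 ≡ 116 (mod 283)
20^47 ≡ 45 (mod 283)
20^94 ≡ 44 (mod 283)
20^141 ≡ 282 (mod 283)
20^282 ≡ 1 (mod 283) ✓
The smallest such exponent is 282, so the order of 20 is 282.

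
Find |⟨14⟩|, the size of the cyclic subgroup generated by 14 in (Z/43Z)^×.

The order of 14 must divide φ(43) = 43 − 1 = 42 = 2 · 3 · 7.
Divisors of 42: 1, 2, 3, 6, 7, 14, 21, 42.
Test each divisor d:
14^1 ≡ 14
14^2 ≡ 24
14^3 ≡ 35
14^6 ≡ 21
14^7 ≡ 36
14^14 ≡ 6
14^21 ≡ 1
Hence ord(14) = 21.

21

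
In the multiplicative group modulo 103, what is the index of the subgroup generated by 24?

3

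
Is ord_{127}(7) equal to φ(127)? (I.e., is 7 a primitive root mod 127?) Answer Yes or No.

φ(127) = 127 − 1 = 126 = 2 · 3^2 · 7.
It suffices to check that the order of 7 is not a proper divisor of 126: compute 7^(126/q) for q ∈ {2, 3, 7}.
7^63 ≡ 126 (mod 127)  [q = 2: ≢ 1 ✓]
7^42 ≡ 107 (mod 127)  [q = 3: ≢ 1 ✓]
7^18 ≡ 64 (mod 127)  [q = 7: ≢ 1 ✓]
Every test exponent gives a nontrivial residue, hence 7 generates the full group.

Yes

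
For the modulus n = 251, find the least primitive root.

6

φ(251) = 251 − 1 = 250 = 2 · 5^3.
Test candidates g = 2, 3, … against the prime factors q ∈ {2, 5} of φ(251): g is a generator iff g^(250/q) ≢ 1 for every such q.
g = 2: 2^125 ≡ 250; 2^50 ≡ 1 — hits 1, so not a primitive root.
g = 3: 3^125 ≡ 1 — hits 1, so not a primitive root.
g = 4: 4^125 ≡ 1 — hits 1, so not a primitive root.
g = 5: 5^125 ≡ 1 — hits 1, so not a primitive root.
g = 6: 6^125 ≡ 250; 6^50 ≡ 219 — none is 1, so 6 is a primitive root.
Hence the least primitive root of 251 is 6.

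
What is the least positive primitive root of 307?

φ(307) = 307 − 1 = 306 = 2 · 3^2 · 17.
g is a primitive root iff g^(306/q) ≢ 1 (mod 307) for each prime q ∈ {2, 3, 17}.
g = 2: 2^153 ≡ 306; 2^102 ≡ 1 — hits 1, so not a primitive root.
g = 3: 3^153 ≡ 306; 3^102 ≡ 1 — hits 1, so not a primitive root.
g = 4: 4^153 ≡ 1 — hits 1, so not a primitive root.
g = 5: 5^153 ≡ 306; 5^102 ≡ 289; 5^18 ≡ 81 — none is 1, so 5 is a primitive root.
The smallest primitive root modulo 307 is 5.

5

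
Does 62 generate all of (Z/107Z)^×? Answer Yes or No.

No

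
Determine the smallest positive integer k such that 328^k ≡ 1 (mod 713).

165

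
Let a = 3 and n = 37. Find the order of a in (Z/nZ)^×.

18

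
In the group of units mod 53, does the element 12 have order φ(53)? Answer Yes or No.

φ(53) = 53 − 1 = 52 = 2^2 · 13.
An element g generates (Z/53Z)^× iff g^(52/q) ≢ 1 (mod 53) for each prime q ∈ {2, 13}.
12^26 ≡ 52 (mod 53)  [q = 2: ≢ 1 ✓]
12^4 ≡ 13 (mod 53)  [q = 13: ≢ 1 ✓]
Every test exponent gives a nontrivial residue, hence 12 generates the full group.

Yes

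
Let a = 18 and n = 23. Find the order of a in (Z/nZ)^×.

11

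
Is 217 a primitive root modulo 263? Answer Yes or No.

φ(263) = 263 − 1 = 262 = 2 · 131.
It suffices to check that the order of 217 is not a proper divisor of 262: compute 217^(262/q) for q ∈ {2, 131}.
217^131 ≡ 262 (mod 263)  [q = 2: ≢ 1 ✓]
217^2 ≡ 12 (mod 263)  [q = 131: ≢ 1 ✓]
Every test exponent gives a nontrivial residue, hence 217 generates the full group.

Yes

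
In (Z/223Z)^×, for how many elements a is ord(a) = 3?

φ(223) = 223 − 1 = 222 = 2 · 3 · 37.
(Z/223Z)^× is cyclic (|G| = 222); a cyclic group of order m has exactly φ(d) elements of each order d | m, and none otherwise.
3 | 222, and φ(3) = 3 − 1 = 2.

2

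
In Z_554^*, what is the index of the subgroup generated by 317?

The order of 317 must divide φ(554) = φ(2)·φ(277) = 1·276 = 276 = 2^2 · 3 · 23.
Divisors of 276: 1, 2, 3, 4, 6, 12, 23, 46, 69, 92, 138, 276.
Test each divisor d:
317^1 ≡ 317
317^2 ≡ 215
317^3 ≡ 13
317^4 ≡ 243
317^6 ≡ 169
317^12 ≡ 307
317^23 ≡ 161
317^46 ≡ 437
317^69 ≡ 553
317^92 ≡ 393
317^138 ≡ 1
So ord_554(317) = 138, hence |⟨317⟩| = 138.
Index = |(Z/554Z)^×| / |⟨317⟩| = 276 / 138 = 2.

2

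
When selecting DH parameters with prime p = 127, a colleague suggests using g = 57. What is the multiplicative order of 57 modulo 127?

Since 57 ∈ (Z/127Z)^×, its order divides φ(127) = 127 − 1 = 126 = 2 · 3^2 · 7.
Divisors of 126: 1, 2, 3, 6, 7, 9, 14, 18, 21, 42, 63, 126.
Compute 57^d (mod 127) for the divisors d until we hit 1:
57^1 ≡ 57 (mod 127)
57^2 ≡ 74 (mod 127)
57^3 ≡ 27 (mod 127)
57^6 ≡ 94 (mod 127)
57^7 ≡ 24 (mod 127)
57^9 ≡ 125 (mod 127)
57^14 ≡ 68 (mod 127)
57^18 ≡ 4 (mod 127)
57^21 ≡ 108 (mod 127)
57^42 ≡ 107 (mod 127)
57^63 ≡ 126 (mod 127)
57^126 ≡ 1 (mod 127) ✓
So ord_127(57) = 126.

126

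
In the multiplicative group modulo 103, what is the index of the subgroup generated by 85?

ord(85) | φ(103) = 103 − 1 = 102 = 2 · 3 · 17.
Divisors of 102: 1, 2, 3, 6, 17, 34, 51, 102.
Test each divisor d:
85^1 ≡ 85
85^2 ≡ 15
85^3 ≡ 39
85^6 ≡ 79
85^17 ≡ 47
85^34 ≡ 46
85^51 ≡ 102
85^102 ≡ 1
Thus |⟨85⟩| = ord(85) = 102.
The index is φ(103) / ord(85) = 102 / 102 = 1.

1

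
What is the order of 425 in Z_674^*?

112

ord(425) | φ(674) = φ(2)·φ(337) = 1·336 = 336 = 2^4 · 3 · 7.
Divisors of 336: 1, 2, 3, 4, 6, 7, 8, 12, 14, 16, 21, 24, 28, 42, 48, 56, 84, 112, 168, 336.
Check 425^d mod 674 for each divisor in increasing order:
425^1 ≡ 425
425^2 ≡ 667
425^3 ≡ 395
425^4 ≡ 49
425^6 ≡ 331
425^7 ≡ 483
425^8 ≡ 379
425^12 ≡ 373
425^14 ≡ 85
425^16 ≡ 79
425^21 ≡ 615
425^24 ≡ 285
425^28 ≡ 485
425^42 ≡ 111
425^48 ≡ 345
425^56 ≡ 673
425^84 ≡ 189
425^112 ≡ 1
Hence ord(425) = 112.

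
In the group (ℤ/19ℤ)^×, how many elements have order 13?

φ(19) = 19 − 1 = 18 = 2 · 3^2.
In a cyclic group of order 18, there are φ(d) elements of order d for each divisor d of 18, and zero for non-divisors.
13 does not divide 18, so no element of (Z/19Z)^× has order 13.

0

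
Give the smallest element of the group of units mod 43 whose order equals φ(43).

3

φ(43) = 43 − 1 = 42 = 2 · 3 · 7.
g is a primitive root iff g^(42/q) ≢ 1 (mod 43) for each prime q ∈ {2, 3, 7}.
g = 2: 2^21 ≡ 42; 2^14 ≡ 1 — hits 1, so not a primitive root.
g = 3: 3^21 ≡ 42; 3^14 ≡ 36; 3^6 ≡ 41 — none is 1, so 3 is a primitive root.
The smallest primitive root modulo 43 is 3.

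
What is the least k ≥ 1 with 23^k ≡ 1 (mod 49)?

21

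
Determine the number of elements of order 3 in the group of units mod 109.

2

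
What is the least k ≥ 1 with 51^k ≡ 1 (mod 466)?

By Lagrange's theorem, ord_466(51) divides φ(466) = φ(2)·φ(233) = 1·232 = 232 = 2^3 · 29.
Divisors of 232: 1, 2, 4, 8, 29, 58, 116, 232.
Check 51^d mod 466 for each divisor in increasing order:
51^1 ≡ 51
51^2 ≡ 271
51^4 ≡ 279
51^8 ≡ 19
51^29 ≡ 1
Therefore the multiplicative order of 51 modulo 466 is 29.

29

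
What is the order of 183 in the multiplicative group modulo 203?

14

By Lagrange's theorem, ord_203(183) divides φ(203) = φ(7·29) = (7−1)·(29−1) = 6·28 = 168 = 2^3 · 3 · 7.
Divisors of 168: 1, 2, 3, 4, 6, 7, 8, 12, 14, 21, 24, 28, 42, 56, 84, 168.
Check 183^d mod 203 for each divisor in increasing order:
183^1 ≡ 183
183^2 ≡ 197
183^3 ≡ 120
183^4 ≡ 36
183^6 ≡ 190
183^7 ≡ 57
183^8 ≡ 78
183^12 ≡ 169
183^14 ≡ 1
Hence ord(183) = 14.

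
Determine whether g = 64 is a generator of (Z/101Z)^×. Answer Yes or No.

No

φ(101) = 101 − 1 = 100 = 2^2 · 5^2.
It suffices to check that the order of 64 is not a proper divisor of 100: compute 64^(100/q) for q ∈ {2, 5}.
64^50 ≡ 1 (mod 101)  [q = 2: ≡ 1 ✗]
64^20 ≡ 95 (mod 101)  [q = 5: ≢ 1 ✓]
Since 64^50 ≡ 1, the order of 64 divides 50 < 100, so 64 is not a primitive root.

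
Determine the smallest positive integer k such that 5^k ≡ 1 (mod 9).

6

Since 5 ∈ (Z/9Z)^×, its order divides φ(9) = φ(3^2) = 3·(3−1) = 6 = 2 · 3.
Divisors of 6: 1, 2, 3, 6.
Compute 5^d (mod 9) for the divisors d until we hit 1:
5^1 ≡ 5
5^2 ≡ 7
5^3 ≡ 8
5^6 ≡ 1
The smallest such exponent is 6, so the order of 5 is 6.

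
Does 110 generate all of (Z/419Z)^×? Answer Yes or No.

No

φ(419) = 419 − 1 = 418 = 2 · 11 · 19.
Test 110^(418/q) mod 419 for each prime factor q of 418:
110^209 ≡ 1 (mod 419)  [q = 2: ≡ 1 ✗]
110^38 ≡ 69 (mod 419)  [q = 11: ≢ 1 ✓]
110^22 ≡ 107 (mod 419)  [q = 19: ≢ 1 ✓]
110^209 ≡ 1 shows ord(110) | 209, strictly less than φ(419); not a primitive root.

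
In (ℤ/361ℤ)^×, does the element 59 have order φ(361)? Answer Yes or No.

φ(361) = φ(19^2) = 19·(19−1) = 342 = 2 · 3^2 · 19.
An element g generates (Z/361Z)^× iff g^(342/q) ≢ 1 (mod 361) for each prime q ∈ {2, 3, 19}.
59^171 ≡ 360 (mod 361)  [q = 2: ≢ 1 ✓]
59^114 ≡ 292 (mod 361)  [q = 3: ≢ 1 ✓]
59^18 ≡ 210 (mod 361)  [q = 19: ≢ 1 ✓]
Every test exponent gives a nontrivial residue, hence 59 generates the full group.

Yes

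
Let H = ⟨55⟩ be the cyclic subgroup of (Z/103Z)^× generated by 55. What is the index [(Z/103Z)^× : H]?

The order of 55 must divide φ(103) = 103 − 1 = 102 = 2 · 3 · 17.
Divisors of 102: 1, 2, 3, 6, 17, 34, 51, 102.
Test each divisor d:
55^1 ≡ 55
55^2 ≡ 38
55^3 ≡ 30
55^6 ≡ 76
55^17 ≡ 56
55^34 ≡ 46
55^51 ≡ 1
The order of 55 is 51, so the subgroup it generates has 51 elements.
[(Z/103Z)^× : ⟨55⟩] = 102/51 = 2.

2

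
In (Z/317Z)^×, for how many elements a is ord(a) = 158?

78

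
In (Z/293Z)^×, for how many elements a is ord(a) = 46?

0

φ(293) = 293 − 1 = 292 = 2^2 · 73.
Since (Z/293Z)^× is cyclic of order 292, the number of elements of order d is φ(d) when d | 292 and 0 otherwise.
46 does not divide 292, so no element of (Z/293Z)^× has order 46.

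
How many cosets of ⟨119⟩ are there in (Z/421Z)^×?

4

Since 119 ∈ (Z/421Z)^×, its order divides φ(421) = 421 − 1 = 420 = 2^2 · 3 · 5 · 7.
Divisors of 420: 1, 2, 3, 4, 5, 6, 7, 10, 12, 14, 15, 20, 21, 28, 30, 35, 42, 60, 70, 84, 105, 140, 210, 420.
Test each divisor d:
119^1 ≡ 119 (mod 421)
119^2 ≡ 268 (mod 421)
119^3 ≡ 317 (mod 421)
119^4 ≡ 254 (mod 421)
119^5 ≡ 335 (mod 421)
119^6 ≡ 291 (mod 421)
119^7 ≡ 107 (mod 421)
119^10 ≡ 239 (mod 421)
119^12 ≡ 60 (mod 421)
119^14 ≡ 82 (mod 421)
119^15 ≡ 75 (mod 421)
119^20 ≡ 286 (mod 421)
119^21 ≡ 354 (mod 421)
119^28 ≡ 409 (mod 421)
119^30 ≡ 152 (mod 421)
119^35 ≡ 400 (mod 421)
119^42 ≡ 279 (mod 421)
119^60 ≡ 370 (mod 421)
119^70 ≡ 20 (mod 421)
119^84 ≡ 377 (mod 421)
119^105 ≡ 1 (mod 421) ✓
Thus |⟨119⟩| = ord(119) = 105.
[(Z/421Z)^× : ⟨119⟩] = 420/105 = 4.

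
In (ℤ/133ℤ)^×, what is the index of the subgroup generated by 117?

By Lagrange's theorem, ord_133(117) divides φ(133) = φ(7·19) = (7−1)·(19−1) = 6·18 = 108 = 2^2 · 3^3.
Divisors of 108: 1, 2, 3, 4, 6, 9, 12, 18, 27, 36, 54, 108.
Check 117^d mod 133 for each divisor in increasing order:
117^1 ≡ 117 (mod 133)
117^2 ≡ 123 (mod 133)
117^3 ≡ 27 (mod 133)
117^4 ≡ 100 (mod 133)
117^6 ≡ 64 (mod 133)
117^9 ≡ 132 (mod 133)
117^12 ≡ 106 (mod 133)
117^18 ≡ 1 (mod 133) ✓
So ord_133(117) = 18, hence |⟨117⟩| = 18.
[(Z/133Z)^× : ⟨117⟩] = 108/18 = 6.

6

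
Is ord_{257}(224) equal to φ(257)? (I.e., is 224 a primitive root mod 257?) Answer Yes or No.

Yes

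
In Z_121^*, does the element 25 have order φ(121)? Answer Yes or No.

φ(121) = φ(11^2) = 11·(11−1) = 110 = 2 · 5 · 11.
It suffices to check that the order of 25 is not a proper divisor of 110: compute 25^(110/q) for q ∈ {2, 5, 11}.
25^55 ≡ 1 (mod 121)  [q = 2: ≡ 1 ✗]
25^22 ≡ 9 (mod 121)  [q = 5: ≢ 1 ✓]
25^10 ≡ 34 (mod 121)  [q = 11: ≢ 1 ✓]
The check at q = 2 fails, so 25 generates a proper subgroup.

No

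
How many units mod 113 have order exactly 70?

φ(113) = 113 − 1 = 112 = 2^4 · 7.
Since (Z/113Z)^× is cyclic of order 112, the number of elements of order d is φ(d) when d | 112 and 0 otherwise.
Here 112 is not a multiple of 70, so there are no elements of order 70.

0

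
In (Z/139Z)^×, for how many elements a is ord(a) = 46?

22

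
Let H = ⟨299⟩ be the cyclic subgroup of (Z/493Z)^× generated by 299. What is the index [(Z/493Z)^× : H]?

ord(299) | φ(493) = φ(17·29) = (17−1)·(29−1) = 16·28 = 448 = 2^6 · 7.
Divisors of 448: 1, 2, 4, 7, 8, 14, 16, 28, 32, 56, 64, 112, 224, 448.
Evaluate successive powers at the divisors of 448:
299^1 ≡ 299
299^2 ≡ 168
299^4 ≡ 123
299^7 ≡ 260
299^8 ≡ 339
299^14 ≡ 59
299^16 ≡ 52
299^28 ≡ 30
299^32 ≡ 239
299^56 ≡ 407
299^64 ≡ 426
299^112 ≡ 1
So ord_493(299) = 112, hence |⟨299⟩| = 112.
[(Z/493Z)^× : ⟨299⟩] = 448/112 = 4.

4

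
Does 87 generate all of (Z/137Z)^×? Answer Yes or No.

No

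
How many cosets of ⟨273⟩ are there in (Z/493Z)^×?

112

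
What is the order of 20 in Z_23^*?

22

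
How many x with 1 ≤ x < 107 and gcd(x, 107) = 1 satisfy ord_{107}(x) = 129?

0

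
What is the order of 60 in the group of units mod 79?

By Lagrange's theorem, ord_79(60) divides φ(79) = 79 − 1 = 78 = 2 · 3 · 13.
Divisors of 78: 1, 2, 3, 6, 13, 26, 39, 78.
Compute 60^d (mod 79) for the divisors d until we hit 1:
60^1 ≡ 60
60^2 ≡ 45
60^3 ≡ 14
60^6 ≡ 38
60^13 ≡ 56
60^26 ≡ 55
60^39 ≡ 78
60^78 ≡ 1
The smallest such exponent is 78, so the order of 60 is 78.

78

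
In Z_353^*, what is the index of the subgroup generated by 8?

Since 8 ∈ (Z/353Z)^×, its order divides φ(353) = 353 − 1 = 352 = 2^5 · 11.
Divisors of 352: 1, 2, 4, 8, 11, 16, 22, 32, 44, 88, 176, 352.
Test each divisor d:
8^1 ≡ 8 (mod 353)
8^2 ≡ 64 (mod 353)
8^4 ≡ 213 (mod 353)
8^8 ≡ 185 (mod 353)
8^11 ≡ 116 (mod 353)
8^16 ≡ 337 (mod 353)
8^22 ≡ 42 (mod 353)
8^32 ≡ 256 (mod 353)
8^44 ≡ 352 (mod 353)
8^88 ≡ 1 (mod 353) ✓
Thus |⟨8⟩| = ord(8) = 88.
Index = |(Z/353Z)^×| / |⟨8⟩| = 352 / 88 = 4.

4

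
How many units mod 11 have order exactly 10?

4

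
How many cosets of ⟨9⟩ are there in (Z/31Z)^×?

ord(9) | φ(31) = 31 − 1 = 30 = 2 · 3 · 5.
Divisors of 30: 1, 2, 3, 5, 6, 10, 15, 30.
Test each divisor d:
9^1 ≡ 9 (mod 31)
9^2 ≡ 19 (mod 31)
9^3 ≡ 16 (mod 31)
9^5 ≡ 25 (mod 31)
9^6 ≡ 8 (mod 31)
9^10 ≡ 5 (mod 31)
9^15 ≡ 1 (mod 31) ✓
So ord_31(9) = 15, hence |⟨9⟩| = 15.
The index is φ(31) / ord(9) = 30 / 15 = 2.

2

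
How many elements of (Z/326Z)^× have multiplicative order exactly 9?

6

φ(326) = φ(2)·φ(163) = 1·162 = 162 = 2 · 3^4.
In a cyclic group of order 162, there are φ(d) elements of order d for each divisor d of 162, and zero for non-divisors.
9 = 3^2 divides 162, and φ(9) = 6.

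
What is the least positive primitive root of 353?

3

φ(353) = 353 − 1 = 352 = 2^5 · 11.
g is a primitive root iff g^(352/q) ≢ 1 (mod 353) for each prime q ∈ {2, 11}.
g = 2: 2^176 ≡ 1 — hits 1, so not a primitive root.
g = 3: 3^176 ≡ 352; 3^32 ≡ 140 — none is 1, so 3 is a primitive root.
So 3 is the smallest generator of (Z/353Z)^×.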